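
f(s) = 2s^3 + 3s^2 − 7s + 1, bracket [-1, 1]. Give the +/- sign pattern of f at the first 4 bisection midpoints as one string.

+--+

f(0) = 1 > 0, so the root lies in [0, 1]
f(0.5) = -1.5 < 0, so the root lies in [0, 0.5]
f(0.25) = -0.53125 < 0, so the root lies in [0, 0.25]
f(0.125) = 0.1758 > 0, so the root lies in [0.125, 0.25]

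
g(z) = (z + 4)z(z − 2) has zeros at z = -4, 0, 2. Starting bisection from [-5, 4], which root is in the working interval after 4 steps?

-4

g(-0.5) = 4.375 > 0, so the root lies in [-5, -0.5]
g(-2.75) = 16.328125 > 0, so the root lies in [-5, -2.75]
g(-3.875) = 2.845703 > 0, so the root lies in [-5, -3.875]
g(-4.4375) = -12.4978 < 0, so the root lies in [-4.4375, -3.875]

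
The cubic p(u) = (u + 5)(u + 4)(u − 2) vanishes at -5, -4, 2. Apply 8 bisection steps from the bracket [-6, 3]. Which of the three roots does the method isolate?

2

m = -1.5, p(m) = -30.625 (−); new bracket [-1.5, 3]
m = 0.75, p(m) = -34.140625 (−); new bracket [0.75, 3]
m = 1.875, p(m) = -5.048828 (−); new bracket [1.875, 3]
m = 2.4375, p(m) = 20.947 (+); new bracket [1.875, 2.4375]
m = 2.15625, p(m) = 6.8837 (+); new bracket [1.875, 2.15625]
m = 2.015625, p(m) = 0.6594 (+); new bracket [1.875, 2.015625]
m = 1.9453125, p(m) = -2.2582 (−); new bracket [1.9453125, 2.015625]
m = 1.98046875, p(m) = -0.8154 (−); new bracket [1.98046875, 2.015625]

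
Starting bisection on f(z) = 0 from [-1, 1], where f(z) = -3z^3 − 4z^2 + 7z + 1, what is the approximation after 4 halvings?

m = 0, f(m) = 1 (+); new bracket [-1, 0]
m = -0.5, f(m) = -3.125 (−); new bracket [-0.5, 0]
m = -0.25, f(m) = -0.953125 (−); new bracket [-0.25, 0]
m = -0.125, f(m) = 0.0684 (+); new bracket [-0.25, -0.125]

-0.125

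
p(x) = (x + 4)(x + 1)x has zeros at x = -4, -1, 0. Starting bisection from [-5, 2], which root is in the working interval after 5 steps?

-4

m = -1.5, p(m) = 1.875 (+); new bracket [-5, -1.5]
m = -3.25, p(m) = 5.484375 (+); new bracket [-5, -3.25]
m = -4.125, p(m) = -1.611328 (−); new bracket [-4.125, -3.25]
m = -3.6875, p(m) = 3.0969 (+); new bracket [-4.125, -3.6875]
m = -3.90625, p(m) = 1.0643 (+); new bracket [-4.125, -3.90625]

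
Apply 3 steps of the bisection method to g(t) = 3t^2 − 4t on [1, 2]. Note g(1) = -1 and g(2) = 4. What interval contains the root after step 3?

midpoint 1.5: g = 0.75 > 0 → [1, 1.5]
midpoint 1.25: g = -0.3125 < 0 → [1.25, 1.5]
midpoint 1.375: g = 0.171875 > 0 → [1.25, 1.375]

[1.25, 1.375]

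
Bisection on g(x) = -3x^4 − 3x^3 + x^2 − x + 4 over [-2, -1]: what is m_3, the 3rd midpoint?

midpoint -1.5: g = 2.6875 > 0 → [-2, -1.5]
midpoint -1.75: g = -3.246094 < 0 → [-1.75, -1.5]
midpoint -1.625: g = 0.219971 > 0 → [-1.75, -1.625]

-1.625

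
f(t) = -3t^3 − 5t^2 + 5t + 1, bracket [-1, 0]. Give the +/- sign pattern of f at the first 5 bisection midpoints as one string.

--+-+

f(-0.5) = -2.375 < 0, so the root lies in [-0.5, 0]
f(-0.25) = -0.515625 < 0, so the root lies in [-0.25, 0]
f(-0.125) = 0.302734 > 0, so the root lies in [-0.25, -0.125]
f(-0.1875) = -0.0935 < 0, so the root lies in [-0.1875, -0.125]
f(-0.15625) = 0.1081 > 0, so the root lies in [-0.1875, -0.15625]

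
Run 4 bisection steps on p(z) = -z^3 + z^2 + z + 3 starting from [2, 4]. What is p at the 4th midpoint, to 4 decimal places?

p(3) = -12 < 0, so the root lies in [2, 3]
p(2.5) = -3.875 < 0, so the root lies in [2, 2.5]
p(2.25) = -1.078125 < 0, so the root lies in [2, 2.25]
p(2.125) = 0.0449 > 0, so the root lies in [2.125, 2.25]

0.0449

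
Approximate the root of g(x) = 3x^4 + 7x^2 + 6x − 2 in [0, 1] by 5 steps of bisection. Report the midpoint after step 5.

m = 0.5, g(m) = 2.9375 (+); new bracket [0, 0.5]
m = 0.25, g(m) = -0.050781 (−); new bracket [0.25, 0.5]
m = 0.375, g(m) = 1.293701 (+); new bracket [0.25, 0.375]
m = 0.3125, g(m) = 0.5872 (+); new bracket [0.25, 0.3125]
m = 0.28125, g(m) = 0.26 (+); new bracket [0.25, 0.28125]

0.28125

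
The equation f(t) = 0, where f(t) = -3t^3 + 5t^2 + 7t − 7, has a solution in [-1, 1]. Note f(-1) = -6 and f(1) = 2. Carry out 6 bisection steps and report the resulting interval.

midpoint 0: f = -7 < 0 → [0, 1]
midpoint 0.5: f = -2.625 < 0 → [0.5, 1]
midpoint 0.75: f = -0.203125 < 0 → [0.75, 1]
midpoint 0.875: f = 0.9434 > 0 → [0.75, 0.875]
midpoint 0.8125: f = 0.3792 > 0 → [0.75, 0.8125]
midpoint 0.78125: f = 0.09 > 0 → [0.75, 0.78125]

[0.75, 0.78125]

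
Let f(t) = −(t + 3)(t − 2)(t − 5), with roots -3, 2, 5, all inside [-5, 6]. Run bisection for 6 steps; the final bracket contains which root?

-3

f(0.5) = -23.625 < 0, so the root lies in [-5, 0.5]
f(-2.25) = -23.109375 < 0, so the root lies in [-5, -2.25]
f(-3.625) = 30.322266 > 0, so the root lies in [-3.625, -2.25]
f(-2.9375) = -2.4495 < 0, so the root lies in [-3.625, -2.9375]
f(-3.28125) = 12.3006 > 0, so the root lies in [-3.28125, -2.9375]
f(-3.109375) = 4.5318 > 0, so the root lies in [-3.109375, -2.9375]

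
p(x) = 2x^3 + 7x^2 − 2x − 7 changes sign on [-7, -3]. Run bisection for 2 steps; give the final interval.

[-4, -3]

m = -5, p(m) = -72 (−); new bracket [-5, -3]
m = -4, p(m) = -15 (−); new bracket [-4, -3]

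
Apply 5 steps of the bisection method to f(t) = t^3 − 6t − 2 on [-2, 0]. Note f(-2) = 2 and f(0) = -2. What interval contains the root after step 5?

midpoint -1: f = 3 > 0 → [-1, 0]
midpoint -0.5: f = 0.875 > 0 → [-0.5, 0]
midpoint -0.25: f = -0.515625 < 0 → [-0.5, -0.25]
midpoint -0.375: f = 0.1973 > 0 → [-0.375, -0.25]
midpoint -0.3125: f = -0.1555 < 0 → [-0.375, -0.3125]

[-0.375, -0.3125]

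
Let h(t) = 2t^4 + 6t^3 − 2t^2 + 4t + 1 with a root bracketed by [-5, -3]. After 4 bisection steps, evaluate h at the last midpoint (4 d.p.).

t = -4 gives h = 81, positive; keep [-4, -3]
t = -3.5 gives h = 5.375, positive; keep [-3.5, -3]
t = -3.25 gives h = -15.960938, negative; keep [-3.5, -3.25]
t = -3.375 gives h = -6.4487, negative; keep [-3.5, -3.375]

-6.4487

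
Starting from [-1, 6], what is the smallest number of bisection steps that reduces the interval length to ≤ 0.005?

11

Width after n steps is 7/2^n. Need 2^n ≥ 7/0.005 = 1400.
2^10 = 1024 < 1400 ≤ 2^11 = 2048, so n = 11.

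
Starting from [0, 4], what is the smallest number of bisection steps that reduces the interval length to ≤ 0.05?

Width after n steps is 4/2^n. Need 2^n ≥ 4/0.05 = 80.
2^6 = 64 < 80 ≤ 2^7 = 128, so n = 7.

7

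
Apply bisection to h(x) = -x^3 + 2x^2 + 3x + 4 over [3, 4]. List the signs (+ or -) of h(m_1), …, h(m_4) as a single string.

m = 3.5, h(m) = -3.875 (−); new bracket [3, 3.5]
m = 3.25, h(m) = 0.546875 (+); new bracket [3.25, 3.5]
m = 3.375, h(m) = -1.537109 (−); new bracket [3.25, 3.375]
m = 3.3125, h(m) = -0.4641 (−); new bracket [3.25, 3.3125]

-+--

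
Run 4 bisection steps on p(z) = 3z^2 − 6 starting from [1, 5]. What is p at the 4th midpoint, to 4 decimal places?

midpoint 3: p = 21 > 0 → [1, 3]
midpoint 2: p = 6 > 0 → [1, 2]
midpoint 1.5: p = 0.75 > 0 → [1, 1.5]
midpoint 1.25: p = -1.3125 < 0 → [1.25, 1.5]

-1.3125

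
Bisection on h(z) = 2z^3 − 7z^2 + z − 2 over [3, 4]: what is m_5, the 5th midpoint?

3.46875

z = 3.5 gives h = 1.5, positive; keep [3, 3.5]
z = 3.25 gives h = -4.03125, negative; keep [3.25, 3.5]
z = 3.375 gives h = -1.472656, negative; keep [3.375, 3.5]
z = 3.4375 gives h = -0.0396, negative; keep [3.4375, 3.5]
z = 3.46875 gives h = 0.7167, positive; keep [3.4375, 3.46875]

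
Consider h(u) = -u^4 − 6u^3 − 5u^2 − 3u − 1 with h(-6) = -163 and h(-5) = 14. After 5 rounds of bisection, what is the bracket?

[-5.15625, -5.125]

m = -5.5, h(m) = -52.5625 (−); new bracket [-5.5, -5]
m = -5.25, h(m) = -14.535156 (−); new bracket [-5.25, -5]
m = -5.125, h(m) = 0.831787 (+); new bracket [-5.25, -5.125]
m = -5.1875, h(m) = -6.5662 (−); new bracket [-5.1875, -5.125]
m = -5.15625, h(m) = -2.7972 (−); new bracket [-5.15625, -5.125]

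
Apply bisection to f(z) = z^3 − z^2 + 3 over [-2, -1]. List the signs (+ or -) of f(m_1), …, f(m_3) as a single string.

--+

m = -1.5, f(m) = -2.625 (−); new bracket [-1.5, -1]
m = -1.25, f(m) = -0.515625 (−); new bracket [-1.25, -1]
m = -1.125, f(m) = 0.310547 (+); new bracket [-1.25, -1.125]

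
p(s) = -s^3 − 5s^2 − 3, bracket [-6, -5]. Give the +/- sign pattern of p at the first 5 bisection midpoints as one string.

m = -5.5, p(m) = 12.125 (+); new bracket [-5.5, -5]
m = -5.25, p(m) = 3.890625 (+); new bracket [-5.25, -5]
m = -5.125, p(m) = 0.283203 (+); new bracket [-5.125, -5]
m = -5.0625, p(m) = -1.3982 (−); new bracket [-5.125, -5.0625]
m = -5.09375, p(m) = -0.5675 (−); new bracket [-5.125, -5.09375]

+++--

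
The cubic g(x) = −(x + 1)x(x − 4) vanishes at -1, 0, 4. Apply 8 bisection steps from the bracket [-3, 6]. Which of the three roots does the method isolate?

midpoint 1.5: g = 9.375 > 0 → [1.5, 6]
midpoint 3.75: g = 4.453125 > 0 → [3.75, 6]
midpoint 4.875: g = -25.060547 < 0 → [3.75, 4.875]
midpoint 4.3125: g = -7.1594 < 0 → [3.75, 4.3125]
midpoint 4.03125: g = -0.6338 < 0 → [3.75, 4.03125]
midpoint 3.890625: g = 2.0811 > 0 → [3.890625, 4.03125]
midpoint 3.9609375: g = 0.7676 > 0 → [3.9609375, 4.03125]
midpoint 3.99609375: g = 0.078 > 0 → [3.99609375, 4.03125]

4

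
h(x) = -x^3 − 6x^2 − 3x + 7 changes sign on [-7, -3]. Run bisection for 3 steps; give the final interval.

[-5.5, -5]

h(-5) = -3 < 0, so the root lies in [-7, -5]
h(-6) = 25 > 0, so the root lies in [-6, -5]
h(-5.5) = 8.375 > 0, so the root lies in [-5.5, -5]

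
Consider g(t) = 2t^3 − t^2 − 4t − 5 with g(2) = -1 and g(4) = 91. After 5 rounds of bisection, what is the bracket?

g(3) = 28 > 0, so the root lies in [2, 3]
g(2.5) = 10 > 0, so the root lies in [2, 2.5]
g(2.25) = 3.71875 > 0, so the root lies in [2, 2.25]
g(2.125) = 1.1758 > 0, so the root lies in [2, 2.125]
g(2.0625) = 0.0435 > 0, so the root lies in [2, 2.0625]

[2, 2.0625]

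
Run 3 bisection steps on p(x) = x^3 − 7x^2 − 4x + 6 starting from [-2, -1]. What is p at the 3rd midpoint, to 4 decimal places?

midpoint -1.5: p = -7.125 < 0 → [-1.5, -1]
midpoint -1.25: p = -1.890625 < 0 → [-1.25, -1]
midpoint -1.125: p = 0.216797 > 0 → [-1.25, -1.125]

0.2168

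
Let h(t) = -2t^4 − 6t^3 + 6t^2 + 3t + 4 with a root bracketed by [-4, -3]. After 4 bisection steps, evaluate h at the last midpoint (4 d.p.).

5.5791

t = -3.5 gives h = 24.125, positive; keep [-4, -3.5]
t = -3.75 gives h = -1.976562, negative; keep [-3.75, -3.5]
t = -3.625 gives h = 12.425293, positive; keep [-3.75, -3.625]
t = -3.6875 gives h = 5.5791, positive; keep [-3.75, -3.6875]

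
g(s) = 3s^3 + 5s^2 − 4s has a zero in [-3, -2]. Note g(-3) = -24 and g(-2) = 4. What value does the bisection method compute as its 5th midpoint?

-2.28125

s = -2.5 gives g = -5.625, negative; keep [-2.5, -2]
s = -2.25 gives g = 0.140625, positive; keep [-2.5, -2.25]
s = -2.375 gives g = -2.486328, negative; keep [-2.375, -2.25]
s = -2.3125 gives g = -1.1111, negative; keep [-2.3125, -2.25]
s = -2.28125 gives g = -0.4701, negative; keep [-2.28125, -2.25]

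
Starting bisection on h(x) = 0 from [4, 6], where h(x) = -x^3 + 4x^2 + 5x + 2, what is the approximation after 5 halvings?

h(5) = 2 > 0, so the root lies in [5, 6]
h(5.5) = -15.875 < 0, so the root lies in [5, 5.5]
h(5.25) = -6.203125 < 0, so the root lies in [5, 5.25]
h(5.125) = -1.9238 < 0, so the root lies in [5, 5.125]
h(5.0625) = 0.0818 > 0, so the root lies in [5.0625, 5.125]

5.0625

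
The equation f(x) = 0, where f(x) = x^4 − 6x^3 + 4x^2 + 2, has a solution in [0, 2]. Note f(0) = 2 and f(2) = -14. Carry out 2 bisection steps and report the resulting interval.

midpoint 1: f = 1 > 0 → [1, 2]
midpoint 1.5: f = -4.1875 < 0 → [1, 1.5]

[1, 1.5]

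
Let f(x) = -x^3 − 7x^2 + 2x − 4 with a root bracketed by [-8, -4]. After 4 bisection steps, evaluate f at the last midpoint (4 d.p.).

-5.3594

f(-6) = -52 < 0, so the root lies in [-8, -6]
f(-7) = -18 < 0, so the root lies in [-8, -7]
f(-7.5) = 9.125 > 0, so the root lies in [-7.5, -7]
f(-7.25) = -5.3594 < 0, so the root lies in [-7.5, -7.25]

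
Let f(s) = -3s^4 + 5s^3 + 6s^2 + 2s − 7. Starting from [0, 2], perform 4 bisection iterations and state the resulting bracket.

m = 1, f(m) = 3 (+); new bracket [0, 1]
m = 0.5, f(m) = -4.0625 (−); new bracket [0.5, 1]
m = 0.75, f(m) = -0.964844 (−); new bracket [0.75, 1]
m = 0.875, f(m) = 0.9348 (+); new bracket [0.75, 0.875]

[0.75, 0.875]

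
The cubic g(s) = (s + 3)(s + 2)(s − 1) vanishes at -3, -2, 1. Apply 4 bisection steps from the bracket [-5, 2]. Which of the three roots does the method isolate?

midpoint -1.5: g = -1.875 < 0 → [-1.5, 2]
midpoint 0.25: g = -5.484375 < 0 → [0.25, 2]
midpoint 1.125: g = 1.611328 > 0 → [0.25, 1.125]
midpoint 0.6875: g = -3.0969 < 0 → [0.6875, 1.125]

1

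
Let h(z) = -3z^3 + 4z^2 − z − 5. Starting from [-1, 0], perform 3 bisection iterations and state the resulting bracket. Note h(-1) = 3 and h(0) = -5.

h(-0.5) = -3.125 < 0, so the root lies in [-1, -0.5]
h(-0.75) = -0.734375 < 0, so the root lies in [-1, -0.75]
h(-0.875) = 0.947266 > 0, so the root lies in [-0.875, -0.75]

[-0.875, -0.75]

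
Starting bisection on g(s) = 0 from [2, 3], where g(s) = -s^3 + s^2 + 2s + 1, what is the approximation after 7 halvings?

2.1484375

midpoint 2.5: g = -3.375 < 0 → [2, 2.5]
midpoint 2.25: g = -0.828125 < 0 → [2, 2.25]
midpoint 2.125: g = 0.169922 > 0 → [2.125, 2.25]
midpoint 2.1875: g = -0.3074 < 0 → [2.125, 2.1875]
midpoint 2.15625: g = -0.0634 < 0 → [2.125, 2.15625]
midpoint 2.140625: g = 0.0546 > 0 → [2.140625, 2.15625]
midpoint 2.1484375: g = -0.0041 < 0 → [2.140625, 2.1484375]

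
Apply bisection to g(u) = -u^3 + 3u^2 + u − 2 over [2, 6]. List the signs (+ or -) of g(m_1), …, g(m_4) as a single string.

-+--

u = 4 gives g = -14, negative; keep [2, 4]
u = 3 gives g = 1, positive; keep [3, 4]
u = 3.5 gives g = -4.625, negative; keep [3, 3.5]
u = 3.25 gives g = -1.3906, negative; keep [3, 3.25]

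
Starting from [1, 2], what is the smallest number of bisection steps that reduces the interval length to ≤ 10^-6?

Width after n steps is 1/2^n. Need 2^n ≥ 1/10^-6 = 1000000.
2^19 = 524288 < 1000000 ≤ 2^20 = 1048576, so n = 20.

20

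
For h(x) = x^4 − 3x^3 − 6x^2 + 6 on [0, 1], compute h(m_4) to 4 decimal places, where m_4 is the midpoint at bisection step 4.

0.8657

midpoint 0.5: h = 4.1875 > 0 → [0.5, 1]
midpoint 0.75: h = 1.675781 > 0 → [0.75, 1]
midpoint 0.875: h = -0.017334 < 0 → [0.75, 0.875]
midpoint 0.8125: h = 0.8657 > 0 → [0.8125, 0.875]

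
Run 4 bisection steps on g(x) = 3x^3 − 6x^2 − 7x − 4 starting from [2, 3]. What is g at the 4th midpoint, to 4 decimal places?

x = 2.5 gives g = -12.125, negative; keep [2.5, 3]
x = 2.75 gives g = -6.234375, negative; keep [2.75, 3]
x = 2.875 gives g = -2.427734, negative; keep [2.875, 3]
x = 2.9375 gives g = -0.2937, negative; keep [2.9375, 3]

-0.2937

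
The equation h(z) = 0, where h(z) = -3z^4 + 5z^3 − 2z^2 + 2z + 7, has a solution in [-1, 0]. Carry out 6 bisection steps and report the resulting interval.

m = -0.5, h(m) = 4.6875 (+); new bracket [-1, -0.5]
m = -0.75, h(m) = 1.316406 (+); new bracket [-1, -0.75]
m = -0.875, h(m) = -1.389404 (−); new bracket [-0.875, -0.75]
m = -0.8125, h(m) = 0.0654 (+); new bracket [-0.875, -0.8125]
m = -0.84375, h(m) = -0.6352 (−); new bracket [-0.84375, -0.8125]
m = -0.828125, h(m) = -0.2784 (−); new bracket [-0.828125, -0.8125]

[-0.828125, -0.8125]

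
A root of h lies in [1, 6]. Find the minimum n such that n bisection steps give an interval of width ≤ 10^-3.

Width after n steps is 5/2^n. Need 2^n ≥ 5/10^-3 = 5000.
2^12 = 4096 < 5000 ≤ 2^13 = 8192, so n = 13.

13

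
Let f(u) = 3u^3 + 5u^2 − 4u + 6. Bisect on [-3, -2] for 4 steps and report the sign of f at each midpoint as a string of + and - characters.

+---

u = -2.5 gives f = 0.375, positive; keep [-3, -2.5]
u = -2.75 gives f = -7.578125, negative; keep [-2.75, -2.5]
u = -2.625 gives f = -3.310547, negative; keep [-2.625, -2.5]
u = -2.5625 gives f = -1.3972, negative; keep [-2.5625, -2.5]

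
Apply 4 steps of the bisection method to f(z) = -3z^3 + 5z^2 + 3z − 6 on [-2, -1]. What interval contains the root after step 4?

[-1.0625, -1]

midpoint -1.5: f = 10.875 > 0 → [-1.5, -1]
midpoint -1.25: f = 3.921875 > 0 → [-1.25, -1]
midpoint -1.125: f = 1.224609 > 0 → [-1.125, -1]
midpoint -1.0625: f = 0.0554 > 0 → [-1.0625, -1]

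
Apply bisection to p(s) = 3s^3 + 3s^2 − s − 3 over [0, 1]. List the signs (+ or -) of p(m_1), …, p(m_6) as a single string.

s = 0.5 gives p = -2.375, negative; keep [0.5, 1]
s = 0.75 gives p = -0.796875, negative; keep [0.75, 1]
s = 0.875 gives p = 0.431641, positive; keep [0.75, 0.875]
s = 0.8125 gives p = -0.2229, negative; keep [0.8125, 0.875]
s = 0.84375 gives p = 0.094, positive; keep [0.8125, 0.84375]
s = 0.828125 gives p = -0.067, negative; keep [0.828125, 0.84375]

--+-+-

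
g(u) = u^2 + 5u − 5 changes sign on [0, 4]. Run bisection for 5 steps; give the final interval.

m = 2, g(m) = 9 (+); new bracket [0, 2]
m = 1, g(m) = 1 (+); new bracket [0, 1]
m = 0.5, g(m) = -2.25 (−); new bracket [0.5, 1]
m = 0.75, g(m) = -0.6875 (−); new bracket [0.75, 1]
m = 0.875, g(m) = 0.1406 (+); new bracket [0.75, 0.875]

[0.75, 0.875]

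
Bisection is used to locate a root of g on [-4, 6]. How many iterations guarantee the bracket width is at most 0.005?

Width after n steps is 10/2^n. Need 2^n ≥ 10/0.005 = 2000.
2^10 = 1024 < 2000 ≤ 2^11 = 2048, so n = 11.

11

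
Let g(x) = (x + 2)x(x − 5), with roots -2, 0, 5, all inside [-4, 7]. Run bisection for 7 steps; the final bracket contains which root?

5

midpoint 1.5: g = -18.375 < 0 → [1.5, 7]
midpoint 4.25: g = -19.921875 < 0 → [4.25, 7]
midpoint 5.625: g = 26.806641 > 0 → [4.25, 5.625]
midpoint 4.9375: g = -2.1409 < 0 → [4.9375, 5.625]
midpoint 5.28125: g = 10.8152 > 0 → [4.9375, 5.28125]
midpoint 5.109375: g = 3.973 > 0 → [4.9375, 5.109375]
midpoint 5.0234375: g = 0.8269 > 0 → [4.9375, 5.0234375]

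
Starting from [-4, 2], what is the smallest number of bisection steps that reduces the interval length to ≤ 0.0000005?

24

Width after n steps is 6/2^n. Need 2^n ≥ 6/0.0000005 = 12000000.
2^23 = 8388608 < 12000000 ≤ 2^24 = 16777216, so n = 24.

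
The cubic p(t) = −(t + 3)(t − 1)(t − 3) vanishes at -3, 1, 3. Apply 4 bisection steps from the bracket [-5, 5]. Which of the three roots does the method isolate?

p(0) = -9 < 0, so the root lies in [-5, 0]
p(-2.5) = -9.625 < 0, so the root lies in [-5, -2.5]
p(-3.75) = 24.046875 > 0, so the root lies in [-3.75, -2.5]
p(-3.125) = 3.1582 > 0, so the root lies in [-3.125, -2.5]

-3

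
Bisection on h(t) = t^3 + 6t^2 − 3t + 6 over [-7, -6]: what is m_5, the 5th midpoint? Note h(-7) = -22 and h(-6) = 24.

-6.59375

h(-6.5) = 4.375 > 0, so the root lies in [-7, -6.5]
h(-6.75) = -7.921875 < 0, so the root lies in [-6.75, -6.5]
h(-6.625) = -1.556641 < 0, so the root lies in [-6.625, -6.5]
h(-6.5625) = 1.4626 > 0, so the root lies in [-6.625, -6.5625]
h(-6.59375) = -0.0335 < 0, so the root lies in [-6.59375, -6.5625]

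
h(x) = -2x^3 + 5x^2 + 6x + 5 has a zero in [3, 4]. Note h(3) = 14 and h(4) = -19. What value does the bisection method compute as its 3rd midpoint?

m = 3.5, h(m) = 1.5 (+); new bracket [3.5, 4]
m = 3.75, h(m) = -7.65625 (−); new bracket [3.5, 3.75]
m = 3.625, h(m) = -2.816406 (−); new bracket [3.5, 3.625]

3.625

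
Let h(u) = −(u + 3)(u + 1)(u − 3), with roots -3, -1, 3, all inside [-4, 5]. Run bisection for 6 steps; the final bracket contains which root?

midpoint 0.5: h = 13.125 > 0 → [0.5, 5]
midpoint 2.75: h = 5.390625 > 0 → [2.75, 5]
midpoint 3.875: h = -29.326172 < 0 → [2.75, 3.875]
midpoint 3.3125: h = -8.5071 < 0 → [2.75, 3.3125]
midpoint 3.03125: h = -0.7598 < 0 → [2.75, 3.03125]
midpoint 2.890625: h = 2.5067 > 0 → [2.890625, 3.03125]

3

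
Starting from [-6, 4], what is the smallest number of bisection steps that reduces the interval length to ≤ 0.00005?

18

Width after n steps is 10/2^n. Need 2^n ≥ 10/0.00005 = 200000.
2^17 = 131072 < 200000 ≤ 2^18 = 262144, so n = 18.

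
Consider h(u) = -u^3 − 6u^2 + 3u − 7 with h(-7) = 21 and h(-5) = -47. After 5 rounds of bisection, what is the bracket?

[-6.625, -6.5625]

midpoint -6: h = -25 < 0 → [-7, -6]
midpoint -6.5: h = -5.375 < 0 → [-7, -6.5]
midpoint -6.75: h = 6.921875 > 0 → [-6.75, -6.5]
midpoint -6.625: h = 0.5566 > 0 → [-6.625, -6.5]
midpoint -6.5625: h = -2.4626 < 0 → [-6.625, -6.5625]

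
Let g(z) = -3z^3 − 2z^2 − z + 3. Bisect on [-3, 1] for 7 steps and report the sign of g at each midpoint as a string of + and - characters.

+++-+++

m = -1, g(m) = 5 (+); new bracket [-1, 1]
m = 0, g(m) = 3 (+); new bracket [0, 1]
m = 0.5, g(m) = 1.625 (+); new bracket [0.5, 1]
m = 0.75, g(m) = -0.1406 (−); new bracket [0.5, 0.75]
m = 0.625, g(m) = 0.8613 (+); new bracket [0.625, 0.75]
m = 0.6875, g(m) = 0.3923 (+); new bracket [0.6875, 0.75]
m = 0.71875, g(m) = 0.1341 (+); new bracket [0.71875, 0.75]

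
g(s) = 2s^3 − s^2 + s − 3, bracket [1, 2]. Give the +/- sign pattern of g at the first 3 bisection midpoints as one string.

s = 1.5 gives g = 3, positive; keep [1, 1.5]
s = 1.25 gives g = 0.59375, positive; keep [1, 1.25]
s = 1.125 gives g = -0.292969, negative; keep [1.125, 1.25]

++-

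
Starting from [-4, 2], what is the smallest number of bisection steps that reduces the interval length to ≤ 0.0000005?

Width after n steps is 6/2^n. Need 2^n ≥ 6/0.0000005 = 12000000.
2^23 = 8388608 < 12000000 ≤ 2^24 = 16777216, so n = 24.

24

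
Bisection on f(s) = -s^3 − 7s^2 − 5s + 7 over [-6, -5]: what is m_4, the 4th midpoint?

s = -5.5 gives f = -10.875, negative; keep [-6, -5.5]
s = -5.75 gives f = -5.578125, negative; keep [-6, -5.75]
s = -5.875 gives f = -2.455078, negative; keep [-6, -5.875]
s = -5.9375 gives f = -0.7698, negative; keep [-6, -5.9375]

-5.9375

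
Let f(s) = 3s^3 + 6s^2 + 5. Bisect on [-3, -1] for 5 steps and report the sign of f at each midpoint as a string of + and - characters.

s = -2 gives f = 5, positive; keep [-3, -2]
s = -2.5 gives f = -4.375, negative; keep [-2.5, -2]
s = -2.25 gives f = 1.203125, positive; keep [-2.5, -2.25]
s = -2.375 gives f = -1.3457, negative; keep [-2.375, -2.25]
s = -2.3125 gives f = -0.0134, negative; keep [-2.3125, -2.25]

+-+--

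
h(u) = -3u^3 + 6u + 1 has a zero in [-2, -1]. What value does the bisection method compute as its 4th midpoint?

-1.3125

midpoint -1.5: h = 2.125 > 0 → [-1.5, -1]
midpoint -1.25: h = -0.640625 < 0 → [-1.5, -1.25]
midpoint -1.375: h = 0.548828 > 0 → [-1.375, -1.25]
midpoint -1.3125: h = -0.092 < 0 → [-1.375, -1.3125]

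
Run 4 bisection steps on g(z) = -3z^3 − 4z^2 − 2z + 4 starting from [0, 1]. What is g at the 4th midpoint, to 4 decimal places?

m = 0.5, g(m) = 1.625 (+); new bracket [0.5, 1]
m = 0.75, g(m) = -1.015625 (−); new bracket [0.5, 0.75]
m = 0.625, g(m) = 0.455078 (+); new bracket [0.625, 0.75]
m = 0.6875, g(m) = -0.2405 (−); new bracket [0.625, 0.6875]

-0.2405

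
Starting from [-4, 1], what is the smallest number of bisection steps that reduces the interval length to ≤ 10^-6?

Width after n steps is 5/2^n. Need 2^n ≥ 5/10^-6 = 5000000.
2^22 = 4194304 < 5000000 ≤ 2^23 = 8388608, so n = 23.

23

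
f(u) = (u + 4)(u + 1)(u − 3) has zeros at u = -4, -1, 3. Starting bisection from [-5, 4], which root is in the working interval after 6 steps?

3

f(-0.5) = -6.125 < 0, so the root lies in [-0.5, 4]
f(1.75) = -19.765625 < 0, so the root lies in [1.75, 4]
f(2.875) = -3.330078 < 0, so the root lies in [2.875, 4]
f(3.4375) = 14.4392 > 0, so the root lies in [2.875, 3.4375]
f(3.15625) = 4.6474 > 0, so the root lies in [2.875, 3.15625]
f(3.015625) = 0.4402 > 0, so the root lies in [2.875, 3.015625]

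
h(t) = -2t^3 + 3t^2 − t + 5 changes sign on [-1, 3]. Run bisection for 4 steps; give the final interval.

m = 1, h(m) = 5 (+); new bracket [1, 3]
m = 2, h(m) = -1 (−); new bracket [1, 2]
m = 1.5, h(m) = 3.5 (+); new bracket [1.5, 2]
m = 1.75, h(m) = 1.7188 (+); new bracket [1.75, 2]

[1.75, 2]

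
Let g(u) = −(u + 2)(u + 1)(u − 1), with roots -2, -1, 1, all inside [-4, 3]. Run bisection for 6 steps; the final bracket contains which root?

midpoint -0.5: g = 1.125 > 0 → [-0.5, 3]
midpoint 1.25: g = -1.828125 < 0 → [-0.5, 1.25]
midpoint 0.375: g = 2.041016 > 0 → [0.375, 1.25]
midpoint 0.8125: g = 0.9558 > 0 → [0.8125, 1.25]
midpoint 1.03125: g = -0.1924 < 0 → [0.8125, 1.03125]
midpoint 0.921875: g = 0.4387 > 0 → [0.921875, 1.03125]

1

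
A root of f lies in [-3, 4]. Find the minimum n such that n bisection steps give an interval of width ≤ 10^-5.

20

Width after n steps is 7/2^n. Need 2^n ≥ 7/10^-5 = 700000.
2^19 = 524288 < 700000 ≤ 2^20 = 1048576, so n = 20.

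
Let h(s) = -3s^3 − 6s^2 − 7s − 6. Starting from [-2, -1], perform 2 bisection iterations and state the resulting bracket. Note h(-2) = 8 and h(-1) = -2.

m = -1.5, h(m) = 1.125 (+); new bracket [-1.5, -1]
m = -1.25, h(m) = -0.765625 (−); new bracket [-1.5, -1.25]

[-1.5, -1.25]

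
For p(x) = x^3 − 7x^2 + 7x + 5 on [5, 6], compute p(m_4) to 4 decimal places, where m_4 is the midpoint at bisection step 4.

p(5.5) = -1.875 < 0, so the root lies in [5.5, 6]
p(5.75) = 3.921875 > 0, so the root lies in [5.5, 5.75]
p(5.625) = 0.869141 > 0, so the root lies in [5.5, 5.625]
p(5.5625) = -0.5408 < 0, so the root lies in [5.5625, 5.625]

-0.5408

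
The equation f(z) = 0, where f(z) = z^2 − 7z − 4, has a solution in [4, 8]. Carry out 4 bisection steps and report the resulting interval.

[7.5, 7.75]

z = 6 gives f = -10, negative; keep [6, 8]
z = 7 gives f = -4, negative; keep [7, 8]
z = 7.5 gives f = -0.25, negative; keep [7.5, 8]
z = 7.75 gives f = 1.8125, positive; keep [7.5, 7.75]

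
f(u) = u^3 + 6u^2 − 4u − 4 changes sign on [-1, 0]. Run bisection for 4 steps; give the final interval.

u = -0.5 gives f = -0.625, negative; keep [-1, -0.5]
u = -0.75 gives f = 1.953125, positive; keep [-0.75, -0.5]
u = -0.625 gives f = 0.599609, positive; keep [-0.625, -0.5]
u = -0.5625 gives f = -0.0295, negative; keep [-0.625, -0.5625]

[-0.625, -0.5625]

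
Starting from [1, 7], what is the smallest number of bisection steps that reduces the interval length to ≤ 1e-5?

Width after n steps is 6/2^n. Need 2^n ≥ 6/1e-5 = 600000.
2^19 = 524288 < 600000 ≤ 2^20 = 1048576, so n = 20.

20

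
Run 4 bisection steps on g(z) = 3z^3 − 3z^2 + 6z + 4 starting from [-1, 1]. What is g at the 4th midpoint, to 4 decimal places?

m = 0, g(m) = 4 (+); new bracket [-1, 0]
m = -0.5, g(m) = -0.125 (−); new bracket [-0.5, 0]
m = -0.25, g(m) = 2.265625 (+); new bracket [-0.5, -0.25]
m = -0.375, g(m) = 1.1699 (+); new bracket [-0.5, -0.375]

1.1699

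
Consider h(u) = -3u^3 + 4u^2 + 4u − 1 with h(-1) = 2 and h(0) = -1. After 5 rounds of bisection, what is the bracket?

[-0.84375, -0.8125]

m = -0.5, h(m) = -1.625 (−); new bracket [-1, -0.5]
m = -0.75, h(m) = -0.484375 (−); new bracket [-1, -0.75]
m = -0.875, h(m) = 0.572266 (+); new bracket [-0.875, -0.75]
m = -0.8125, h(m) = -0.0002 (−); new bracket [-0.875, -0.8125]
m = -0.84375, h(m) = 0.2747 (+); new bracket [-0.84375, -0.8125]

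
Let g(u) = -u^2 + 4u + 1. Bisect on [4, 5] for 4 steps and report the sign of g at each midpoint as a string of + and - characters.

--++

g(4.5) = -1.25 < 0, so the root lies in [4, 4.5]
g(4.25) = -0.0625 < 0, so the root lies in [4, 4.25]
g(4.125) = 0.484375 > 0, so the root lies in [4.125, 4.25]
g(4.1875) = 0.2148 > 0, so the root lies in [4.1875, 4.25]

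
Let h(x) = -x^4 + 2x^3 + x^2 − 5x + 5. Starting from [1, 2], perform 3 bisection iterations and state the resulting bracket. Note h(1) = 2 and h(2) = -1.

h(1.5) = 1.4375 > 0, so the root lies in [1.5, 2]
h(1.75) = 0.652344 > 0, so the root lies in [1.75, 2]
h(1.875) = -0.0354 < 0, so the root lies in [1.75, 1.875]

[1.75, 1.875]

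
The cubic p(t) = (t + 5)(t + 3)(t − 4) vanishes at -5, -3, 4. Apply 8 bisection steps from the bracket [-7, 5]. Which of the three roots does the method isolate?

m = -1, p(m) = -40 (−); new bracket [-1, 5]
m = 2, p(m) = -70 (−); new bracket [2, 5]
m = 3.5, p(m) = -27.625 (−); new bracket [3.5, 5]
m = 4.25, p(m) = 16.7656 (+); new bracket [3.5, 4.25]
m = 3.875, p(m) = -7.627 (−); new bracket [3.875, 4.25]
m = 4.0625, p(m) = 4.0002 (+); new bracket [3.875, 4.0625]
m = 3.96875, p(m) = -1.9532 (−); new bracket [3.96875, 4.0625]
m = 4.015625, p(m) = 0.9883 (+); new bracket [3.96875, 4.015625]

4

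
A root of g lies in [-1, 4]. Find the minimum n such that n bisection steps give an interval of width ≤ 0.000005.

20

Width after n steps is 5/2^n. Need 2^n ≥ 5/0.000005 = 1000000.
2^19 = 524288 < 1000000 ≤ 2^20 = 1048576, so n = 20.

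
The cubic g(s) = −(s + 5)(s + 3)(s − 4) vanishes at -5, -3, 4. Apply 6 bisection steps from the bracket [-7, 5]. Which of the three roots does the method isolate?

4

g(-1) = 40 > 0, so the root lies in [-1, 5]
g(2) = 70 > 0, so the root lies in [2, 5]
g(3.5) = 27.625 > 0, so the root lies in [3.5, 5]
g(4.25) = -16.7656 < 0, so the root lies in [3.5, 4.25]
g(3.875) = 7.627 > 0, so the root lies in [3.875, 4.25]
g(4.0625) = -4.0002 < 0, so the root lies in [3.875, 4.0625]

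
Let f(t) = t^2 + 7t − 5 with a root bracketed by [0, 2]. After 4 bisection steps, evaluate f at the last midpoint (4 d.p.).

-0.2344

f(1) = 3 > 0, so the root lies in [0, 1]
f(0.5) = -1.25 < 0, so the root lies in [0.5, 1]
f(0.75) = 0.8125 > 0, so the root lies in [0.5, 0.75]
f(0.625) = -0.2344 < 0, so the root lies in [0.625, 0.75]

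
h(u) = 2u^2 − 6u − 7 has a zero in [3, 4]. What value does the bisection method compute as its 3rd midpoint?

3.875

u = 3.5 gives h = -3.5, negative; keep [3.5, 4]
u = 3.75 gives h = -1.375, negative; keep [3.75, 4]
u = 3.875 gives h = -0.21875, negative; keep [3.875, 4]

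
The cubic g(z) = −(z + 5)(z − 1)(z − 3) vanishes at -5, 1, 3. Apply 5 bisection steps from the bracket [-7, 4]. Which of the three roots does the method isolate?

z = -1.5 gives g = -39.375, negative; keep [-7, -1.5]
z = -4.25 gives g = -28.546875, negative; keep [-7, -4.25]
z = -5.625 gives g = 35.712891, positive; keep [-5.625, -4.25]
z = -4.9375 gives g = -2.9456, negative; keep [-5.625, -4.9375]
z = -5.28125 gives g = 14.6297, positive; keep [-5.28125, -4.9375]

-5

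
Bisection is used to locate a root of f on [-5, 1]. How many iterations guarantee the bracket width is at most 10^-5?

Width after n steps is 6/2^n. Need 2^n ≥ 6/10^-5 = 600000.
2^19 = 524288 < 600000 ≤ 2^20 = 1048576, so n = 20.

20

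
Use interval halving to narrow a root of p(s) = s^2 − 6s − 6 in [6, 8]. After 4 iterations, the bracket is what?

[6.75, 6.875]

m = 7, p(m) = 1 (+); new bracket [6, 7]
m = 6.5, p(m) = -2.75 (−); new bracket [6.5, 7]
m = 6.75, p(m) = -0.9375 (−); new bracket [6.75, 7]
m = 6.875, p(m) = 0.0156 (+); new bracket [6.75, 6.875]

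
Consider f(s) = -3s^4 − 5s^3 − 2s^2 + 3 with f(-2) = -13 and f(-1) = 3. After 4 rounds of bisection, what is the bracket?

f(-1.5) = 0.1875 > 0, so the root lies in [-2, -1.5]
f(-1.75) = -4.464844 < 0, so the root lies in [-1.75, -1.5]
f(-1.625) = -1.744873 < 0, so the root lies in [-1.625, -1.5]
f(-1.5625) = -0.6907 < 0, so the root lies in [-1.5625, -1.5]

[-1.5625, -1.5]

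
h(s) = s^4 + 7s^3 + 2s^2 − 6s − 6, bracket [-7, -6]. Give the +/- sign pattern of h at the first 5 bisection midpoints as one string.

h(-6.5) = -19.8125 < 0, so the root lies in [-7, -6.5]
h(-6.75) = 48.738281 > 0, so the root lies in [-6.75, -6.5]
h(-6.625) = 12.490479 > 0, so the root lies in [-6.625, -6.5]
h(-6.5625) = -4.1399 < 0, so the root lies in [-6.625, -6.5625]
h(-6.59375) = 4.0538 > 0, so the root lies in [-6.59375, -6.5625]

-++-+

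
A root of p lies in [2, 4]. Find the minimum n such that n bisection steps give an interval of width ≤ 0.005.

Width after n steps is 2/2^n. Need 2^n ≥ 2/0.005 = 400.
2^8 = 256 < 400 ≤ 2^9 = 512, so n = 9.

9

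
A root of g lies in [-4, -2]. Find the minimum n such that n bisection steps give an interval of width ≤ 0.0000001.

Width after n steps is 2/2^n. Need 2^n ≥ 2/0.0000001 = 20000000.
2^24 = 16777216 < 20000000 ≤ 2^25 = 33554432, so n = 25.

25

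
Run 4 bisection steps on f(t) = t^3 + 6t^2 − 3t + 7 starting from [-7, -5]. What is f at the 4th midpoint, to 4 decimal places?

-0.5566

midpoint -6: f = 25 > 0 → [-7, -6]
midpoint -6.5: f = 5.375 > 0 → [-7, -6.5]
midpoint -6.75: f = -6.921875 < 0 → [-6.75, -6.5]
midpoint -6.625: f = -0.5566 < 0 → [-6.625, -6.5]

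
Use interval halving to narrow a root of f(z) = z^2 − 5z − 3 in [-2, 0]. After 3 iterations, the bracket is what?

z = -1 gives f = 3, positive; keep [-1, 0]
z = -0.5 gives f = -0.25, negative; keep [-1, -0.5]
z = -0.75 gives f = 1.3125, positive; keep [-0.75, -0.5]

[-0.75, -0.5]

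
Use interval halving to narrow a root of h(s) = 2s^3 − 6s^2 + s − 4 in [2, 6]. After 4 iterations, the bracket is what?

m = 4, h(m) = 32 (+); new bracket [2, 4]
m = 3, h(m) = -1 (−); new bracket [3, 4]
m = 3.5, h(m) = 11.75 (+); new bracket [3, 3.5]
m = 3.25, h(m) = 4.5312 (+); new bracket [3, 3.25]

[3, 3.25]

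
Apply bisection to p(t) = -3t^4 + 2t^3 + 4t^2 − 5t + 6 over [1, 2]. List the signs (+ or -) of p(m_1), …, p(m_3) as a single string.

-++

p(1.5) = -0.9375 < 0, so the root lies in [1, 1.5]
p(1.25) = 2.582031 > 0, so the root lies in [1.25, 1.5]
p(1.375) = 1.16333 > 0, so the root lies in [1.375, 1.5]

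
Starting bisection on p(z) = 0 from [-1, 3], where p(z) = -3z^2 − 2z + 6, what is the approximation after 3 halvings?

p(1) = 1 > 0, so the root lies in [1, 3]
p(2) = -10 < 0, so the root lies in [1, 2]
p(1.5) = -3.75 < 0, so the root lies in [1, 1.5]

1.5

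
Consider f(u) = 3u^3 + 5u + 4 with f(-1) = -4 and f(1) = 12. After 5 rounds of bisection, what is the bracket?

[-0.6875, -0.625]

midpoint 0: f = 4 > 0 → [-1, 0]
midpoint -0.5: f = 1.125 > 0 → [-1, -0.5]
midpoint -0.75: f = -1.015625 < 0 → [-0.75, -0.5]
midpoint -0.625: f = 0.1426 > 0 → [-0.75, -0.625]
midpoint -0.6875: f = -0.4124 < 0 → [-0.6875, -0.625]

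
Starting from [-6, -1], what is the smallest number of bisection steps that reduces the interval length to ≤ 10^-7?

Width after n steps is 5/2^n. Need 2^n ≥ 5/10^-7 = 50000000.
2^25 = 33554432 < 50000000 ≤ 2^26 = 67108864, so n = 26.

26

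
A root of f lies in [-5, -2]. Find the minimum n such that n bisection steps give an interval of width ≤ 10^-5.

19

Width after n steps is 3/2^n. Need 2^n ≥ 3/10^-5 = 300000.
2^18 = 262144 < 300000 ≤ 2^19 = 524288, so n = 19.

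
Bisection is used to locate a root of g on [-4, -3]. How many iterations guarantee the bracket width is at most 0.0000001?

24

Width after n steps is 1/2^n. Need 2^n ≥ 1/0.0000001 = 10000000.
2^23 = 8388608 < 10000000 ≤ 2^24 = 16777216, so n = 24.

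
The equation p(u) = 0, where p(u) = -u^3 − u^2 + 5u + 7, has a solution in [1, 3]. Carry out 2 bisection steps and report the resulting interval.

m = 2, p(m) = 5 (+); new bracket [2, 3]
m = 2.5, p(m) = -2.375 (−); new bracket [2, 2.5]

[2, 2.5]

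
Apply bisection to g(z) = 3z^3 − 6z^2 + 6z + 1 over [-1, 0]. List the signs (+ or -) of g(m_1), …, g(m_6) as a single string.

midpoint -0.5: g = -3.875 < 0 → [-0.5, 0]
midpoint -0.25: g = -0.921875 < 0 → [-0.25, 0]
midpoint -0.125: g = 0.150391 > 0 → [-0.25, -0.125]
midpoint -0.1875: g = -0.3557 < 0 → [-0.1875, -0.125]
midpoint -0.15625: g = -0.0954 < 0 → [-0.15625, -0.125]
midpoint -0.140625: g = 0.0293 > 0 → [-0.15625, -0.140625]

--+--+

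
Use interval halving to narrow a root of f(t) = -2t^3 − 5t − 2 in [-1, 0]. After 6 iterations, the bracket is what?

[-0.390625, -0.375]

m = -0.5, f(m) = 0.75 (+); new bracket [-0.5, 0]
m = -0.25, f(m) = -0.71875 (−); new bracket [-0.5, -0.25]
m = -0.375, f(m) = -0.019531 (−); new bracket [-0.5, -0.375]
m = -0.4375, f(m) = 0.355 (+); new bracket [-0.4375, -0.375]
m = -0.40625, f(m) = 0.1653 (+); new bracket [-0.40625, -0.375]
m = -0.390625, f(m) = 0.0723 (+); new bracket [-0.390625, -0.375]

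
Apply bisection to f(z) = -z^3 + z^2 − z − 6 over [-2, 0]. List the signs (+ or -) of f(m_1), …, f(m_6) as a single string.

m = -1, f(m) = -3 (−); new bracket [-2, -1]
m = -1.5, f(m) = 1.125 (+); new bracket [-1.5, -1]
m = -1.25, f(m) = -1.234375 (−); new bracket [-1.5, -1.25]
m = -1.375, f(m) = -0.1348 (−); new bracket [-1.5, -1.375]
m = -1.4375, f(m) = 0.4744 (+); new bracket [-1.4375, -1.375]
m = -1.40625, f(m) = 0.1647 (+); new bracket [-1.40625, -1.375]

-+--++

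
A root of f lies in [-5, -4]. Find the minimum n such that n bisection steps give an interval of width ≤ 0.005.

8

Width after n steps is 1/2^n. Need 2^n ≥ 1/0.005 = 200.
2^7 = 128 < 200 ≤ 2^8 = 256, so n = 8.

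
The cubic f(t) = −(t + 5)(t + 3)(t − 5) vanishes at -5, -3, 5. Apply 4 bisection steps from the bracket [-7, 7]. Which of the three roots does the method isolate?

5

t = 0 gives f = 75, positive; keep [0, 7]
t = 3.5 gives f = 82.875, positive; keep [3.5, 7]
t = 5.25 gives f = -21.140625, negative; keep [3.5, 5.25]
t = 4.375 gives f = 43.2129, positive; keep [4.375, 5.25]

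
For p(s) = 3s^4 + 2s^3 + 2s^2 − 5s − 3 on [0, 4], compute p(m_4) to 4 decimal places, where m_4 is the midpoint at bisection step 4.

s = 2 gives p = 59, positive; keep [0, 2]
s = 1 gives p = -1, negative; keep [1, 2]
s = 1.5 gives p = 15.9375, positive; keep [1, 1.5]
s = 1.25 gives p = 5.1055, positive; keep [1, 1.25]

5.1055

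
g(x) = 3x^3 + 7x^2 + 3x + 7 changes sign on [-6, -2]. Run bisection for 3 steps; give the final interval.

[-2.5, -2]

g(-4) = -85 < 0, so the root lies in [-4, -2]
g(-3) = -20 < 0, so the root lies in [-3, -2]
g(-2.5) = -3.625 < 0, so the root lies in [-2.5, -2]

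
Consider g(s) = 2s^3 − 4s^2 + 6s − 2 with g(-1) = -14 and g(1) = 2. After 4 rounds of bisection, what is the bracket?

[0.375, 0.5]

midpoint 0: g = -2 < 0 → [0, 1]
midpoint 0.5: g = 0.25 > 0 → [0, 0.5]
midpoint 0.25: g = -0.71875 < 0 → [0.25, 0.5]
midpoint 0.375: g = -0.207 < 0 → [0.375, 0.5]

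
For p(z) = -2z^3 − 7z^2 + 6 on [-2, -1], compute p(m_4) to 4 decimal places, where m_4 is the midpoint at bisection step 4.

0.4966

z = -1.5 gives p = -3, negative; keep [-1.5, -1]
z = -1.25 gives p = -1.03125, negative; keep [-1.25, -1]
z = -1.125 gives p = -0.011719, negative; keep [-1.125, -1]
z = -1.0625 gives p = 0.4966, positive; keep [-1.125, -1.0625]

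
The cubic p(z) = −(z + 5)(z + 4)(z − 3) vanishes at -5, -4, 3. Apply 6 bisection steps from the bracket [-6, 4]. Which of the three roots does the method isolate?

3

m = -1, p(m) = 48 (+); new bracket [-1, 4]
m = 1.5, p(m) = 53.625 (+); new bracket [1.5, 4]
m = 2.75, p(m) = 13.078125 (+); new bracket [2.75, 4]
m = 3.375, p(m) = -23.1621 (−); new bracket [2.75, 3.375]
m = 3.0625, p(m) = -3.5588 (−); new bracket [2.75, 3.0625]
m = 2.90625, p(m) = 5.119 (+); new bracket [2.90625, 3.0625]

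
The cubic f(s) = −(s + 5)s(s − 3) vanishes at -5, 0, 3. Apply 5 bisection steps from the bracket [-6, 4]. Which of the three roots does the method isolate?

-5

s = -1 gives f = -16, negative; keep [-6, -1]
s = -3.5 gives f = -34.125, negative; keep [-6, -3.5]
s = -4.75 gives f = -9.203125, negative; keep [-6, -4.75]
s = -5.375 gives f = 16.8809, positive; keep [-5.375, -4.75]
s = -5.0625 gives f = 2.551, positive; keep [-5.0625, -4.75]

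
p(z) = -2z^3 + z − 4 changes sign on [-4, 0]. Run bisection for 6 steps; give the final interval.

[-1.4375, -1.375]

p(-2) = 10 > 0, so the root lies in [-2, 0]
p(-1) = -3 < 0, so the root lies in [-2, -1]
p(-1.5) = 1.25 > 0, so the root lies in [-1.5, -1]
p(-1.25) = -1.3438 < 0, so the root lies in [-1.5, -1.25]
p(-1.375) = -0.1758 < 0, so the root lies in [-1.5, -1.375]
p(-1.4375) = 0.5034 > 0, so the root lies in [-1.4375, -1.375]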